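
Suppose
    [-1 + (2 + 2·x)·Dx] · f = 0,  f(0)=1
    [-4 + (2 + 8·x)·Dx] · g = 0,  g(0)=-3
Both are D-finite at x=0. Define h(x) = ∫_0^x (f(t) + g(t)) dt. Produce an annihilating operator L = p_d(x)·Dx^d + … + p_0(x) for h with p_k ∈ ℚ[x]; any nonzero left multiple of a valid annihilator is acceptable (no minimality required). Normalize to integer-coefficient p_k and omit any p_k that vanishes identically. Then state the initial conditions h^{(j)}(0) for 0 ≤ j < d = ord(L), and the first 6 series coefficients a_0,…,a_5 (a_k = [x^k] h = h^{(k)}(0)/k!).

f: a_k = 1, 1/2, -1/8, 1/16, -5/128, 7/256, …
g: a_k = -3, -6, 6, -12, 30, -84, …
h₀=f+g: left-lcm gives L₀, ord ≤ 2.
h=∫h₀ ⇒ L = L₀·Dx.
L = -2·Dx + (5 + 8·x)·Dx^2 + (2 + 10·x + 8·x^2)·Dx^3  (order 3).
h: a_k = 0, -2, -11/4, 47/24, -191/64, 767/128, …
ICs: h(0) = 0, h′(0) = -2, h′′(0) = -11/2.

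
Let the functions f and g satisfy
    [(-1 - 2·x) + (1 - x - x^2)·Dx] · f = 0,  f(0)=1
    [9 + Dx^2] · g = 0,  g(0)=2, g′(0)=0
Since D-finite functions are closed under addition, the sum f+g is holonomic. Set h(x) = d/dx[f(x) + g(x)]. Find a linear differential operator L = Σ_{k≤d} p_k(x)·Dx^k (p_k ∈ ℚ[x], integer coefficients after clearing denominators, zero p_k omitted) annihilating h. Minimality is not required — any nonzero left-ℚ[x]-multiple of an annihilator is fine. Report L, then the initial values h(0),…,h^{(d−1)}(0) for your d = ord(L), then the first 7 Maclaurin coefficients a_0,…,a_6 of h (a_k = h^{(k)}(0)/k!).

L = (468 + 1026·x + 1170·x^2 + 450·x^3 + 630·x^4 + 486·x^5 + 162·x^6) + (-81 - 63·x + 252·x^2 + 45·x^3 - 90·x^4 + 153·x^5 + 189·x^6 + 54·x^7)·Dx + (52 + 114·x + 130·x^2 + 50·x^3 + 70·x^4 + 54·x^5 + 18·x^6)·Dx^2 + (-9 - 7·x + 28·x^2 + 5·x^3 - 10·x^4 + 17·x^5 + 21·x^6 + 6·x^7)·Dx^3  (order 3).
h: a_k = 1, -14, 9, 47, 40, 1317/20, 147, …
ICs: h(0) = 1, h′(0) = -14, h′′(0) = 18.

f: a_k = 1, 1, 2, 3, 5, 8, 13, …
g: a_k = 2, 0, -9, 0, 27/4, 0, -81/40, …
Weyl lclm of L_f,L_g ⇒ L₀ (ord ≤ 3).
h₀' ⇒ L via d/dx closure of L₀.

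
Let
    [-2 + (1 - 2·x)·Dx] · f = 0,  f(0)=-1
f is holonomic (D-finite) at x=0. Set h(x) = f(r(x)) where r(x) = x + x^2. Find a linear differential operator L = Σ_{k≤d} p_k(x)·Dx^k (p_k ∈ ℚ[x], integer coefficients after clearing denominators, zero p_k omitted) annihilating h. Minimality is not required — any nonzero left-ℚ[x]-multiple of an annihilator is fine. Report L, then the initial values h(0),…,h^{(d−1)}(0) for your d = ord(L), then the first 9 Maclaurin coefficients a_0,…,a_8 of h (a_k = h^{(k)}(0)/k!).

f: a_k = -1, -2, -4, -8, -16, -32, -64, -128, -256, …
h₀=f(r): pull back L_f along r ⇒ L₀.
L = (2 + 4·x) + (-1 + 2·x + 2·x^2)·Dx  (order 1).
h: a_k = -1, -2, -6, -16, -44, -120, -328, -896, -2448, …
ICs: h(0) = -1.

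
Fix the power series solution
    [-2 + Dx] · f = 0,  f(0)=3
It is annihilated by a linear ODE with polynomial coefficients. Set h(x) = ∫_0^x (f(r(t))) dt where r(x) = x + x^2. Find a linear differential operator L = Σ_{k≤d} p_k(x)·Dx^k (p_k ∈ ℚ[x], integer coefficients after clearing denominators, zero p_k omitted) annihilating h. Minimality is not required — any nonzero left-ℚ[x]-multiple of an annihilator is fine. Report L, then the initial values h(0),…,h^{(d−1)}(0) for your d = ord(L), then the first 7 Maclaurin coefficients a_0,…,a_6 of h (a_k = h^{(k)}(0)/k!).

f: a_k = 3, 6, 6, 4, 2, 4/5, 4/15, …
h₀=f(r): pull back L_f along r ⇒ L₀.
h=∫h₀ ⇒ L = L₀·Dx.
L = (-2 - 4·x)·Dx + Dx^2  (order 2).
h: a_k = 0, 3, 3, 4, 4, 4, 52/15, …
ICs: h(0) = 0, h′(0) = 3.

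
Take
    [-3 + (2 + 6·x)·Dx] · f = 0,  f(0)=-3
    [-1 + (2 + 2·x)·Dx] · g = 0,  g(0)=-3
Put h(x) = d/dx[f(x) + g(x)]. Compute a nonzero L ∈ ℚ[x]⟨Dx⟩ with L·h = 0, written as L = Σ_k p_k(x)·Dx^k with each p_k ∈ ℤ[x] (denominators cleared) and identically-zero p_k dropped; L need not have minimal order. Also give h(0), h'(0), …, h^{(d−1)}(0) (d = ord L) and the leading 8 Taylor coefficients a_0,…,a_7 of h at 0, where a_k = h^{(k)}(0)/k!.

L = -9 + (-24 - 36·x)·Dx + (-4 - 16·x - 12·x^2)·Dx^2  (order 2).
h: a_k = -6, 15/2, -63/4, 615/16, -6405/64, 68985/256, -379071/512, 4222647/2048, …
ICs: h(0) = -6, h′(0) = 15/2.

f: a_k = -3, -9/2, 27/8, -81/16, 1215/128, -5103/256, 45927/1024, -216513/2048, …
g: a_k = -3, -3/2, 3/8, -3/16, 15/128, -21/256, 63/1024, -99/2048, …
h₀=f+g: left-lcm gives L₀, ord ≤ 2.
Derive L from L₀ (diff closure).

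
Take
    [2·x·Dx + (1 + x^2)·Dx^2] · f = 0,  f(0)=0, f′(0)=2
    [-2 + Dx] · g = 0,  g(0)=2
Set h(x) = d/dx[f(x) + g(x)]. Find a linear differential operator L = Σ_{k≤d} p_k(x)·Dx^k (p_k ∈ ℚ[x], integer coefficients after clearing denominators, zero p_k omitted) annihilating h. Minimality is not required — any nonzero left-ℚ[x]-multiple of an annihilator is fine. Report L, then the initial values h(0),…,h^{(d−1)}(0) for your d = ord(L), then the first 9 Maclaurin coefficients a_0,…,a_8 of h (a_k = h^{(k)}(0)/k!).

L = (2 - 4·x - 6·x^2 - 4·x^3) + (-3 - x^2 - 2·x^4)·Dx + (1 + x + 2·x^2 + x^3 + x^4)·Dx^2  (order 2).
h: a_k = 6, 8, 6, 16/3, 14/3, 16/15, -74/45, 32/315, 638/315, …
ICs: h(0) = 6, h′(0) = 8.

f: a_k = 0, 2, 0, -2/3, 0, 2/5, 0, -2/7, 0, …
g: a_k = 2, 4, 4, 8/3, 4/3, 8/15, 8/45, 16/315, 4/315, …
L₀ := lclm(L_f,L_g); ord L₀ ≤ 2+1.
h=h₀': d/dx-closure on L₀ ⇒ L.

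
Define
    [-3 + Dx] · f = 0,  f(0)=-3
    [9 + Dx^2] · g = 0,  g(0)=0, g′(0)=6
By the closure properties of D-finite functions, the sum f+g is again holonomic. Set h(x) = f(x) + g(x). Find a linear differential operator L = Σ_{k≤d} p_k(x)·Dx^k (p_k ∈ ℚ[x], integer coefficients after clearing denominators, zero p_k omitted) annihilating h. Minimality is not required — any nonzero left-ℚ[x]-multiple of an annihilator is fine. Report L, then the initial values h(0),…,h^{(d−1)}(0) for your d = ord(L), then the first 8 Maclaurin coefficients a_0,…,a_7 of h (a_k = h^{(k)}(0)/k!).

L = -27 + 9·Dx - 3·Dx^2 + Dx^3  (order 3).
h: a_k = -3, -3, -27/2, -45/2, -81/8, -81/40, -243/80, -243/112, …
ICs: h(0) = -3, h′(0) = -3, h′′(0) = -27.

f: a_k = -3, -9, -27/2, -27/2, -81/8, -243/40, -243/80, -729/560, …
g: a_k = 0, 6, 0, -9, 0, 81/20, 0, -243/280, …
h₀=f+g: left-lcm gives L₀, ord ≤ 3.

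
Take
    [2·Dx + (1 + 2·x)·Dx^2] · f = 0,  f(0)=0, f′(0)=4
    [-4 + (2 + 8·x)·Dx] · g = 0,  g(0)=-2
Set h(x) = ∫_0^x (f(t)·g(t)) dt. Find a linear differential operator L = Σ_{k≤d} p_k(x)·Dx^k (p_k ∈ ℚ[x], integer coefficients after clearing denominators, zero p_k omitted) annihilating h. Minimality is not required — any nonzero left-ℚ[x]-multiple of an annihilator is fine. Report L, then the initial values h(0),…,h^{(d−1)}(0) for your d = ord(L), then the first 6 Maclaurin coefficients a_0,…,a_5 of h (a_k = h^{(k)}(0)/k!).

L = (8 + 8·x)·Dx + (-2 - 8·x)·Dx^2 + (1 + 10·x + 32·x^2 + 32·x^3)·Dx^3  (order 3).
h: a_k = 0, 0, -4, -8/3, 16/3, -32/3, …
ICs: h(0) = 0, h′(0) = 0, h′′(0) = -8.

f: a_k = 0, 4, -4, 16/3, -8, 64/5, …
g: a_k = -2, -4, 4, -8, 20, -56, …
Sym-product of L_f,L_g gives L₀ (≤ ord 2).
h=∫h₀ ⇒ L = L₀·Dx.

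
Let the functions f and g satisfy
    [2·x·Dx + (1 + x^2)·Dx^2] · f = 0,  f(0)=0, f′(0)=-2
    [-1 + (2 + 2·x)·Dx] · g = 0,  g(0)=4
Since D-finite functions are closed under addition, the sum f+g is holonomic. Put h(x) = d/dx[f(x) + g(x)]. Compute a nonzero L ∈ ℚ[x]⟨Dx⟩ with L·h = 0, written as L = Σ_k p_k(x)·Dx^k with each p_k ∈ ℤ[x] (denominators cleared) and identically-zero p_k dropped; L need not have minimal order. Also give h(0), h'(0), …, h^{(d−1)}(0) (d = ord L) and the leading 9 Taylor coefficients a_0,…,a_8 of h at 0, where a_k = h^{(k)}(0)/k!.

L = (-4 - 10·x + 12·x^2 + 6·x^3) + (-11 - 16·x + 10·x^2 + 48·x^3 + 21·x^4)·Dx + (-2 + 6·x + 12·x^2 + 12·x^3 + 14·x^4 + 6·x^5)·Dx^2  (order 2).
h: a_k = 0, -1, 11/4, -5/8, -93/64, -63/128, 1255/512, -429/1024, -26333/16384, …
ICs: h(0) = 0, h′(0) = -1.

f: a_k = 0, -2, 0, 2/3, 0, -2/5, 0, 2/7, 0, …
g: a_k = 4, 2, -1/2, 1/4, -5/32, 7/64, -21/256, 33/512, -429/8192, …
Sum ⇒ L₀ = lclm(L_f,L_g) in ℚ(x)⟨Dx⟩.
Differentiate: ansatz ord ≤ ord L₀ ⇒ L.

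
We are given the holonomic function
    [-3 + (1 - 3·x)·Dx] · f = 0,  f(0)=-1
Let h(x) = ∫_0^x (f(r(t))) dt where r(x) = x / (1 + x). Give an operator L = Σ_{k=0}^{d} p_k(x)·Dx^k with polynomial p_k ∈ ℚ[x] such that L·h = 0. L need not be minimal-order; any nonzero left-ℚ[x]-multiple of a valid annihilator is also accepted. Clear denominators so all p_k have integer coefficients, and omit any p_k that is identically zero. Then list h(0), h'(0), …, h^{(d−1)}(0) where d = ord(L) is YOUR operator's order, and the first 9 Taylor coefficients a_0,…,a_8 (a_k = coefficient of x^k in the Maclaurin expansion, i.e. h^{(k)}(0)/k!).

L = 3·Dx + (-1 + x + 2·x^2)·Dx^2  (order 2).
h: a_k = 0, -1, -3/2, -2, -3, -24/5, -8, -96/7, -24, …
ICs: h(0) = 0, h′(0) = -1.

f: a_k = -1, -3, -9, -27, -81, -243, -729, -2187, -6561, …
f∘r: x↦r, Dx↦Dx/r' in L_f ⇒ L₀.
∫: right-multiply L₀ by Dx.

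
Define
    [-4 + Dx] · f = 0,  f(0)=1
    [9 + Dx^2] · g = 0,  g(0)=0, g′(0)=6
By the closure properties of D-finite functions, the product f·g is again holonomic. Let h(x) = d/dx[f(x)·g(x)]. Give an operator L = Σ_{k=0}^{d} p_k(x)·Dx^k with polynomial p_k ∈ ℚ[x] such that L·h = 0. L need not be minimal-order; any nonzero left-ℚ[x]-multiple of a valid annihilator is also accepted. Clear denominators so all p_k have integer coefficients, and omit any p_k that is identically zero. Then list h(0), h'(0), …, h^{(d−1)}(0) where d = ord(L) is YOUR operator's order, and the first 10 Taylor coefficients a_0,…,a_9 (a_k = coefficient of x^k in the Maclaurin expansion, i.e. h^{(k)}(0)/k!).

f: a_k = 1, 4, 8, 32/3, 32/3, 128/15, 256/45, 1024/315, 512/315, 2048/2835, …
g: a_k = 0, 6, 0, -9, 0, 81/20, 0, -243/280, 0, 243/2240, …
f·g: L₀ = L_f ⊗_s L_g, ord ≤ 1·2.
Derive L from L₀ (diff closure).
L = 25 - 8·Dx + Dx^2  (order 2).
h: a_k = 6, 48, 117, 112, -79/4, -858/5, -25481/120, -2108/15, -102453/2240, 61541/7560, …
ICs: h(0) = 6, h′(0) = 48.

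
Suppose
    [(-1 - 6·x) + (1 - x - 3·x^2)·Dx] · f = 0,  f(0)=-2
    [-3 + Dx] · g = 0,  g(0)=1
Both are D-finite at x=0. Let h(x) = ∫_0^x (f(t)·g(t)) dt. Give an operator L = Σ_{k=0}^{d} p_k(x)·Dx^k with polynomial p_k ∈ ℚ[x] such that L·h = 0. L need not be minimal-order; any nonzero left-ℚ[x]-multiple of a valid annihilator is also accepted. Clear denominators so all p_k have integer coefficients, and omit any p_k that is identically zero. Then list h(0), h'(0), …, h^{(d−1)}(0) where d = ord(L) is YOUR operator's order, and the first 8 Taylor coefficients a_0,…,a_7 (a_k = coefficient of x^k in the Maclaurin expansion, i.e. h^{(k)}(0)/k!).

L = (4 + 3·x - 9·x^2)·Dx + (-1 + x + 3·x^2)·Dx^2  (order 2).
h: a_k = 0, -2, -4, -23/3, -14, -527/20, -1519/30, -28043/280, …
ICs: h(0) = 0, h′(0) = -2.

f: a_k = -2, -2, -8, -14, -38, -80, -194, -434, …
g: a_k = 1, 3, 9/2, 9/2, 27/8, 81/40, 81/80, 243/560, …
Product ⇒ symmetric product L₀, ord ≤ 1.
∫: right-multiply L₀ by Dx.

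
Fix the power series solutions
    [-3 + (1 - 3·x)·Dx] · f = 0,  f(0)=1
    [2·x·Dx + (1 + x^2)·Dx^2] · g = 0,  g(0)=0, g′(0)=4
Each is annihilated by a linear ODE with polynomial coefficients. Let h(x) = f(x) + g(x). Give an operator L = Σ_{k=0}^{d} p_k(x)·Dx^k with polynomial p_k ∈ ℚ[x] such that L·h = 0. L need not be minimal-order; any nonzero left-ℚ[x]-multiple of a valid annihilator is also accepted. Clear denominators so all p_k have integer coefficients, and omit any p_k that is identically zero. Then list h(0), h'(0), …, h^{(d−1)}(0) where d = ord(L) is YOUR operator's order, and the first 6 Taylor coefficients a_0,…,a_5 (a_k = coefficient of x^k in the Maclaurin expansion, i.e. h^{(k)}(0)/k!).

f: a_k = 1, 3, 9, 27, 81, 243, …
g: a_k = 0, 4, 0, -4/3, 0, 4/5, …
Weyl lclm of L_f,L_g ⇒ L₀ (ord ≤ 3).
L = (-6 + 72·x + 18·x^2)·Dx + (28 - 6·x + 60·x^2 + 18·x^3)·Dx^2 + (-3 + 8·x + 8·x^3 + 3·x^4)·Dx^3  (order 3).
h: a_k = 1, 7, 9, 77/3, 81, 1219/5, …
ICs: h(0) = 1, h′(0) = 7, h′′(0) = 18.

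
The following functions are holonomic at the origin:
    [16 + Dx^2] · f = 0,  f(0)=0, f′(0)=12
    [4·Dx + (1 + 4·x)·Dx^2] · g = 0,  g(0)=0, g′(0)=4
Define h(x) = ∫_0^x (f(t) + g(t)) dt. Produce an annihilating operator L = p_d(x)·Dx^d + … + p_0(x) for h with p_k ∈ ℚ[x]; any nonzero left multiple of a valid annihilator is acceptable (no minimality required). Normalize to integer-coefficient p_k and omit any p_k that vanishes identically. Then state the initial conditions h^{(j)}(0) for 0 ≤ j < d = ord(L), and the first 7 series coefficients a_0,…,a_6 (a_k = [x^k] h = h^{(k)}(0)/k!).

L = (448 + 512·x + 1024·x^2)·Dx^2 + (48 + 320·x + 768·x^2 + 1024·x^3)·Dx^3 + (28 + 32·x + 64·x^2)·Dx^4 + (3 + 20·x + 48·x^2 + 64·x^3)·Dx^5  (order 5).
h: a_k = 0, 0, 8, -8/3, -8/3, -64/5, 192/5, …
ICs: h(0) = 0, h′(0) = 0, h′′(0) = 16, h′′′(0) = -16, h′′′′(0) = -64.

f: a_k = 0, 12, 0, -32, 0, 128/5, 0, …
g: a_k = 0, 4, -8, 64/3, -64, 1024/5, -2048/3, …
L₀ := lclm(L_f,L_g); ord L₀ ≤ 2+2.
Integrate: L := L₀·Dx.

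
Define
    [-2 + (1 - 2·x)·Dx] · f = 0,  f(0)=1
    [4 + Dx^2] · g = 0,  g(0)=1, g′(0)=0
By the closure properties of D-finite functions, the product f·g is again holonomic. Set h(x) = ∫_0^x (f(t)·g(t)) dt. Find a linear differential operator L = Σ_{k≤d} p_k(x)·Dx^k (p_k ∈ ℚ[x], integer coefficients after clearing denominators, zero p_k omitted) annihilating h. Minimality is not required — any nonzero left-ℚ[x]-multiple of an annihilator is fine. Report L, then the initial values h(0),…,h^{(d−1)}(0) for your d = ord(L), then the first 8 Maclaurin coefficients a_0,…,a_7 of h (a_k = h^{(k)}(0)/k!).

f: a_k = 1, 2, 4, 8, 16, 32, 64, 128, …
g: a_k = 1, 0, -2, 0, 2/3, 0, -4/45, 0, …
Product ⇒ symmetric product L₀, ord ≤ 2.
∫: right-multiply L₀ by Dx.
L = (-4 + 8·x)·Dx + 4·Dx^2 + (-1 + 2·x)·Dx^3  (order 3).
h: a_k = 0, 1, 1, 2/3, 1, 26/15, 26/9, 1556/315, …
ICs: h(0) = 0, h′(0) = 1, h′′(0) = 2.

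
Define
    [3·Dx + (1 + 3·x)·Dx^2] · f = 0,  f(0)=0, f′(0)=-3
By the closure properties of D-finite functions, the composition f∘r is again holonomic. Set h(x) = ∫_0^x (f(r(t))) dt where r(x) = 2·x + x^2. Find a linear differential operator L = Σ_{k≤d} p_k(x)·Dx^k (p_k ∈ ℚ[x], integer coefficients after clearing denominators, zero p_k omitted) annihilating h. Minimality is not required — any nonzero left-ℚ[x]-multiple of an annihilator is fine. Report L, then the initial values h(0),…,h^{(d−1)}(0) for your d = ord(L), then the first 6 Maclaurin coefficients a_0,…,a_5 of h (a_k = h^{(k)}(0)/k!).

f: a_k = 0, -3, 9/2, -9, 81/4, -243/5, …
Substitute x→r, Dx→(1/r')Dx; clear ⇒ L₀.
h=∫₀ˣh₀: take L = L₀·Dx.
L = (5 + 6·x + 3·x^2)·Dx^2 + (1 + 7·x + 9·x^2 + 3·x^3)·Dx^3  (order 3).
h: a_k = 0, 0, -3, 5, -27/2, 441/10, …
ICs: h(0) = 0, h′(0) = 0, h′′(0) = -6.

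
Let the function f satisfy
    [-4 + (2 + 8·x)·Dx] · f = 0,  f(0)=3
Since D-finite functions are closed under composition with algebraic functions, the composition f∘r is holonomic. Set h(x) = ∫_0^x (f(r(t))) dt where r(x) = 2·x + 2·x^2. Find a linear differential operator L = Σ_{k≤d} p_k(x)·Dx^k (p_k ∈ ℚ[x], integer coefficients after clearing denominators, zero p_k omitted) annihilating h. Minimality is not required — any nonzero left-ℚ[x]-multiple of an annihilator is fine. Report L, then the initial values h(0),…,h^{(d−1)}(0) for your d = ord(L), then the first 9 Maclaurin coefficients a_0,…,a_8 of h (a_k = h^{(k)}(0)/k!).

f: a_k = 3, 6, -6, 12, -30, 84, -252, 792, -2574, …
Substitute x→r, Dx→(1/r')Dx; clear ⇒ L₀.
Integrate: L := L₀·Dx.
L = (-4 - 8·x)·Dx + (1 + 8·x + 8·x^2)·Dx^2  (order 2).
h: a_k = 0, 3, 6, -4, 12, -216/5, 176, -5472/7, 3696, …
ICs: h(0) = 0, h′(0) = 3.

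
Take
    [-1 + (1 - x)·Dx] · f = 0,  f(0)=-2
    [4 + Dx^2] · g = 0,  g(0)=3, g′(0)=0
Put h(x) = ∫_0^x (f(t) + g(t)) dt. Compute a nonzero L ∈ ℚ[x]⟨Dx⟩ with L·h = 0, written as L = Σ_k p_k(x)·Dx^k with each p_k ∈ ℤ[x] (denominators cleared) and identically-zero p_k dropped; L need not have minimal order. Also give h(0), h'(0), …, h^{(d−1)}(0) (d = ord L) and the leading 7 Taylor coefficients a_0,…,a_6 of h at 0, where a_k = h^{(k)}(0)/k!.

f: a_k = -2, -2, -2, -2, -2, -2, -2, …
g: a_k = 3, 0, -6, 0, 2, 0, -4/15, …
Weyl lclm of L_f,L_g ⇒ L₀ (ord ≤ 3).
Integrate: L := L₀·Dx.
L = (20 - 16·x + 8·x^2)·Dx + (-12 + 28·x - 24·x^2 + 8·x^3)·Dx^2 + (5 - 4·x + 2·x^2)·Dx^3 + (-3 + 7·x - 6·x^2 + 2·x^3)·Dx^4  (order 4).
h: a_k = 0, 1, -1, -8/3, -1/2, 0, -1/3, …
ICs: h(0) = 0, h′(0) = 1, h′′(0) = -2, h′′′(0) = -16.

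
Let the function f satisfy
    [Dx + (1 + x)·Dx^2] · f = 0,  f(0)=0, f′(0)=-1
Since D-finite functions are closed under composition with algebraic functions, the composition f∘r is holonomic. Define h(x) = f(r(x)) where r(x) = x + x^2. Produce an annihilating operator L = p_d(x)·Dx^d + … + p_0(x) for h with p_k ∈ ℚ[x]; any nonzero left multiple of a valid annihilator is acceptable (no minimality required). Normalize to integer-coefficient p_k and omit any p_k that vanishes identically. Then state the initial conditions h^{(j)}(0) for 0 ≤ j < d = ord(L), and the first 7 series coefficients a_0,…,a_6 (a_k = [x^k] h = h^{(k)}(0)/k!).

L = (-1 + 2·x + 2·x^2)·Dx + (1 + 3·x + 3·x^2 + 2·x^3)·Dx^2  (order 2).
h: a_k = 0, -1, -1/2, 2/3, -1/4, -1/5, 1/3, …
ICs: h(0) = 0, h′(0) = -1.

f: a_k = 0, -1, 1/2, -1/3, 1/4, -1/5, 1/6, …
h₀=f(r): pull back L_f along r ⇒ L₀.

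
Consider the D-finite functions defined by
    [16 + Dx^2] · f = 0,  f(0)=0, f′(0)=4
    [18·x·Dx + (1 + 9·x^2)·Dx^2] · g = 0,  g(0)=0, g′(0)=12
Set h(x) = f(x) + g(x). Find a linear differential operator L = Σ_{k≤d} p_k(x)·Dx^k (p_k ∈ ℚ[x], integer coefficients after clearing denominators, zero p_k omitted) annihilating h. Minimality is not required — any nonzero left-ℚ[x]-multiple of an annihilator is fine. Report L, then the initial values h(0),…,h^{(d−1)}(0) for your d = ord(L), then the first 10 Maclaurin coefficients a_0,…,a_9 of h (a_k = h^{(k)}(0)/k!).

f: a_k = 0, 4, 0, -32/3, 0, 128/15, 0, -1024/315, 0, 2048/2835, …
g: a_k = 0, 12, 0, -36, 0, 972/5, 0, -8748/7, 0, 8748, …
f+g: L₀ = lclm(L_f,L_g), ord ≤ 2+2.
L = (-13248·x + 181440·x^3 + 186624·x^5)·Dx + (-16 + 6048·x^2 + 66096·x^4 + 93312·x^6)·Dx^2 + (-828·x + 11340·x^3 + 11664·x^5)·Dx^3 + (-1 + 378·x^2 + 4131·x^4 + 5832·x^6)·Dx^4  (order 4).
h: a_k = 0, 16, 0, -140/3, 0, 3044/15, 0, -394684/315, 0, 24802628/2835, …
ICs: h(0) = 0, h′(0) = 16, h′′(0) = 0, h′′′(0) = -280.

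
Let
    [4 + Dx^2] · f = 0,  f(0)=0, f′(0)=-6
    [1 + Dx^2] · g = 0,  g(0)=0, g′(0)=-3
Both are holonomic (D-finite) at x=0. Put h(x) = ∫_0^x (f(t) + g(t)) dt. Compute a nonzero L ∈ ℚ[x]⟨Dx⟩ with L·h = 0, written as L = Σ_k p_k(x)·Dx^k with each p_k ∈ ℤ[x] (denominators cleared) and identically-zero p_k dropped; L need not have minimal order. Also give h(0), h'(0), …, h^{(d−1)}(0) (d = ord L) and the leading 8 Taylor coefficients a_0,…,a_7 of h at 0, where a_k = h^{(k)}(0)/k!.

L = 4·Dx + 5·Dx^3 + Dx^5  (order 5).
h: a_k = 0, 0, -9/2, 0, 9/8, 0, -11/80, 0, …
ICs: h(0) = 0, h′(0) = 0, h′′(0) = -9, h′′′(0) = 0, h′′′′(0) = 27.

f: a_k = 0, -6, 0, 4, 0, -4/5, 0, 8/105, …
g: a_k = 0, -3, 0, 1/2, 0, -1/40, 0, 1/1680, …
f+g: L₀ = lclm(L_f,L_g), ord ≤ 2+2.
h=∫h₀ ⇒ L = L₀·Dx.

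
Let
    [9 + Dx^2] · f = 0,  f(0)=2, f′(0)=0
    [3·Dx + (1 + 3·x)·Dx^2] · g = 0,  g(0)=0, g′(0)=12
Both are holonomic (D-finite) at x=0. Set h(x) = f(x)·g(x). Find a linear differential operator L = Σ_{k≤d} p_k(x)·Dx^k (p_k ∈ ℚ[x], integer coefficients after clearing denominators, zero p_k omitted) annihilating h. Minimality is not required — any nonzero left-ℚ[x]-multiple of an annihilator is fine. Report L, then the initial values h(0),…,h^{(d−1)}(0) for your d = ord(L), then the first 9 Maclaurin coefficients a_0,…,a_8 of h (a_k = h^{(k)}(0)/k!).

L = (-81 + 486·x + 4617·x^2 + 11664·x^3 + 8748·x^4) + (36 + 540·x + 1944·x^2 + 1944·x^3)·Dx + (180·x + 1134·x^2 + 2592·x^3 + 1944·x^4)·Dx^2 + (4 + 60·x + 216·x^2 + 216·x^3)·Dx^3 + (1 + 14·x + 69·x^2 + 144·x^3 + 108·x^4)·Dx^4  (order 4).
h: a_k = 0, 24, -36, -36, 0, 729/5, -729/2, 67797/70, -26973/10, …
ICs: h(0) = 0, h′(0) = 24, h′′(0) = -72, h′′′(0) = -216.

f: a_k = 2, 0, -9, 0, 27/4, 0, -81/40, 0, 729/2240, …
g: a_k = 0, 12, -18, 36, -81, 972/5, -486, 8748/7, -6561/2, …
L₀ := L_f ⊗_s L_g (sym. prod.), ord ≤ 4.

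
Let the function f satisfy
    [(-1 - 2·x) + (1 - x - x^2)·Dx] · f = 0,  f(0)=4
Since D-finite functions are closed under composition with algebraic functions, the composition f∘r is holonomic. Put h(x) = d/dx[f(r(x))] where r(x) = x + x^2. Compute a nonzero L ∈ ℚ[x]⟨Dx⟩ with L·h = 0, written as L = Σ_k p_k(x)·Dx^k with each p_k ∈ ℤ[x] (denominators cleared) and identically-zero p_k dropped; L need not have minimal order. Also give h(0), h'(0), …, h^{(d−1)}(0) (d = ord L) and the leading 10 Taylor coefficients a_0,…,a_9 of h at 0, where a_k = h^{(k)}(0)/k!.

L = (6 + 24·x + 48·x^2 + 68·x^3 + 84·x^4 + 60·x^5 + 20·x^6) + (-1 - 3·x + 12·x^3 + 25·x^4 + 24·x^5 + 14·x^6 + 4·x^7)·Dx  (order 1).
h: a_k = 4, 24, 84, 256, 740, 2064, 5572, 14752, 38448, 98960, …
ICs: h(0) = 4.

f: a_k = 4, 4, 8, 12, 20, 32, 52, 84, 136, 220, …
Substitute x→r, Dx→(1/r')Dx; clear ⇒ L₀.
Derive L from L₀ (diff closure).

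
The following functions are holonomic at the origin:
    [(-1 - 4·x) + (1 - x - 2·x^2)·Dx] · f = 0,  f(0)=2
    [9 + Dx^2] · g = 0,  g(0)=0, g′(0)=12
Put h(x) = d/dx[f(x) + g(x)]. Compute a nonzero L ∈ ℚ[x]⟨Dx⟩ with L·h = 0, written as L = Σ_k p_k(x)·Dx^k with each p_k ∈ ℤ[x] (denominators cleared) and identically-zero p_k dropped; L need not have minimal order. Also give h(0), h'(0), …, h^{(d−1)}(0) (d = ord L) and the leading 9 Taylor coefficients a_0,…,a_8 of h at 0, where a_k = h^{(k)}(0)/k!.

f: a_k = 2, 2, 6, 10, 22, 42, 86, 170, 342, …
g: a_k = 0, 12, 0, -18, 0, 81/10, 0, -243/140, 0, …
h₀=f+g: left-lcm gives L₀, ord ≤ 3.
h₀' ⇒ L via d/dx closure of L₀.
L = (954 + 3600·x + 8154·x^2 + 4140·x^3 + 5760·x^4 + 3888·x^5 + 2592·x^6) + (-117 - 369·x + 585·x^2 + 747·x^3 + 90·x^4 + 828·x^5 + 1512·x^6 + 864·x^7)·Dx + (106 + 400·x + 906·x^2 + 460·x^3 + 640·x^4 + 432·x^5 + 288·x^6)·Dx^2 + (-13 - 41·x + 65·x^2 + 83·x^3 + 10·x^4 + 92·x^5 + 168·x^6 + 96·x^7)·Dx^3  (order 3).
h: a_k = 14, 12, -24, 88, 501/2, 516, 23557/20, 2736, 6876747/1120, …
ICs: h(0) = 14, h′(0) = 12, h′′(0) = -48.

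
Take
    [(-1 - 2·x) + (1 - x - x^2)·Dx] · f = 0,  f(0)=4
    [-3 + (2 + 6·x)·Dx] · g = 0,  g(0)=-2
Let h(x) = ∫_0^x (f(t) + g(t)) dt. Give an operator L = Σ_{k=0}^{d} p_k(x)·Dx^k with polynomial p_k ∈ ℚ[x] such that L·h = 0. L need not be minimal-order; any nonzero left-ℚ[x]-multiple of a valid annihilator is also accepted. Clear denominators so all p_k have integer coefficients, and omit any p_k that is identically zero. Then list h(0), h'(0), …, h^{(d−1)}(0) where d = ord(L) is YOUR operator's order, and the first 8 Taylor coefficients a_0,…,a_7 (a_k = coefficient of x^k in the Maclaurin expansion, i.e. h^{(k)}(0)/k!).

f: a_k = 4, 4, 8, 12, 20, 32, 52, 84, …
g: a_k = -2, -3, 9/4, -27/8, 405/64, -1701/128, 15309/512, -72171/1024, …
Sum ⇒ L₀ = lclm(L_f,L_g) in ℚ(x)⟨Dx⟩.
h=∫₀ˣh₀: take L = L₀·Dx.
L = (-33 - 117·x - 117·x^2 - 90·x^3)·Dx + (25 + 102·x + 303·x^2 + 378·x^3 + 225·x^4)·Dx^2 + (2 - 22·x - 90·x^2 + 38·x^3 + 198·x^4 + 90·x^5)·Dx^3  (order 3).
h: a_k = 0, 2, 1/2, 41/12, 69/32, 337/64, 2395/768, 41933/3584, …
ICs: h(0) = 0, h′(0) = 2, h′′(0) = 1.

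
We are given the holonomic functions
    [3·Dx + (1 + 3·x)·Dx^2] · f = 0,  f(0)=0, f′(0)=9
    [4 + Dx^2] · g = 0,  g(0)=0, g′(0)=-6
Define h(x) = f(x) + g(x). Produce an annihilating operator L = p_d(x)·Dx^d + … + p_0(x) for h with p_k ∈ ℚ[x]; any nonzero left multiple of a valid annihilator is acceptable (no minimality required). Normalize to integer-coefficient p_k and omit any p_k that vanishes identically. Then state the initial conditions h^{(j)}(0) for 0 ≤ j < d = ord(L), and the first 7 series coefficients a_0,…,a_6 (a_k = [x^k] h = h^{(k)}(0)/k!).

f: a_k = 0, 9, -27/2, 27, -243/4, 729/5, -729/2, …
g: a_k = 0, -6, 0, 4, 0, -4/5, 0, …
L₀ := lclm(L_f,L_g); ord L₀ ≤ 2+2.
L = (348 + 144·x + 216·x^2)·Dx + (44 + 180·x + 216·x^2 + 216·x^3)·Dx^2 + (87 + 36·x + 54·x^2)·Dx^3 + (11 + 45·x + 54·x^2 + 54·x^3)·Dx^4  (order 4).
h: a_k = 0, 3, -27/2, 31, -243/4, 145, -729/2, …
ICs: h(0) = 0, h′(0) = 3, h′′(0) = -27, h′′′(0) = 186.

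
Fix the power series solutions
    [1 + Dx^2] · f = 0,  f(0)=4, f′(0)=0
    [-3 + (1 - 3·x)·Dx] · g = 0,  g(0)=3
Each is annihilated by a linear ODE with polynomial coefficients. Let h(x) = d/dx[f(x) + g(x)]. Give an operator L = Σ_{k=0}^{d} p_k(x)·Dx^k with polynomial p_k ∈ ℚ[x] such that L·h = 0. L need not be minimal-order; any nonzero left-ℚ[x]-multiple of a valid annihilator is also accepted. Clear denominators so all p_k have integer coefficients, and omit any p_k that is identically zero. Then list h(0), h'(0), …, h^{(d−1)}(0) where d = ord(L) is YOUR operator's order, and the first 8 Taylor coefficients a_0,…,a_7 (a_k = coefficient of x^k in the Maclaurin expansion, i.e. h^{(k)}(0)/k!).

L = (654 - 36·x + 54·x^2) + (-55 + 171·x - 27·x^2 + 27·x^3)·Dx + (654 - 36·x + 54·x^2)·Dx^2 + (-55 + 171·x - 27·x^2 + 27·x^3)·Dx^3  (order 3).
h: a_k = 9, 50, 243, 2918/3, 3645, 393659/30, 45927, 198404641/1260, …
ICs: h(0) = 9, h′(0) = 50, h′′(0) = 486.

f: a_k = 4, 0, -2, 0, 1/6, 0, -1/180, 0, …
g: a_k = 3, 9, 27, 81, 243, 729, 2187, 6561, …
Weyl lclm of L_f,L_g ⇒ L₀ (ord ≤ 3).
Derive L from L₀ (diff closure).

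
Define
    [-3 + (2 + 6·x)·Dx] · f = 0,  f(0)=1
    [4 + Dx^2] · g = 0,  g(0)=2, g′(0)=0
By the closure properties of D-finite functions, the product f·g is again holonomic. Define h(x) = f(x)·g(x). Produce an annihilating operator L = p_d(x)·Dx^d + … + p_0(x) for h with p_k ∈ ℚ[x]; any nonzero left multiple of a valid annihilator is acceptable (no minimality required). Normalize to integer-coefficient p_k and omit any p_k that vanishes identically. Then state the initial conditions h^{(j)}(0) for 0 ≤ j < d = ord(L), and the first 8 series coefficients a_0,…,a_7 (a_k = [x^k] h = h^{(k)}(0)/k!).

L = (43 + 96·x + 144·x^2) + (-12 - 36·x)·Dx + (4 + 24·x + 36·x^2)·Dx^2  (order 2).
h: a_k = 2, 3, -25/4, -21/8, -95/192, 1093/128, -435961/23040, 704789/15360, …
ICs: h(0) = 2, h′(0) = 3.

f: a_k = 1, 3/2, -9/8, 27/16, -405/128, 1701/256, -15309/1024, 72171/2048, …
g: a_k = 2, 0, -4, 0, 4/3, 0, -8/45, 0, …
L₀ := L_f ⊗_s L_g (sym. prod.), ord ≤ 2.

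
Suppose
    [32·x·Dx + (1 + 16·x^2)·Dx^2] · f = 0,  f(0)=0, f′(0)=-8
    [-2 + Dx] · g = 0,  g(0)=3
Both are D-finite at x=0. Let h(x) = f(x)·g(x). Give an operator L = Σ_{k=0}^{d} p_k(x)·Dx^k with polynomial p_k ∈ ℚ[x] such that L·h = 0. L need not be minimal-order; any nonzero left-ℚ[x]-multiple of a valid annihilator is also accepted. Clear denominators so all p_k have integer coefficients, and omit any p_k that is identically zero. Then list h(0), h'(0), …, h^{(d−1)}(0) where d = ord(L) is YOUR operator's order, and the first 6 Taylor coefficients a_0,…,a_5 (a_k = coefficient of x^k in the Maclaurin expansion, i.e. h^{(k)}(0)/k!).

f: a_k = 0, -8, 0, 128/3, 0, -2048/5, …
g: a_k = 3, 6, 6, 4, 2, 4/5, …
Sym-product of L_f,L_g gives L₀ (≤ ord 2).
L = (4 - 64·x + 64·x^2) + (-4 + 32·x - 64·x^2)·Dx + (1 + 16·x^2)·Dx^2  (order 2).
h: a_k = 0, -24, -48, 80, 224, -4944/5, …
ICs: h(0) = 0, h′(0) = -24.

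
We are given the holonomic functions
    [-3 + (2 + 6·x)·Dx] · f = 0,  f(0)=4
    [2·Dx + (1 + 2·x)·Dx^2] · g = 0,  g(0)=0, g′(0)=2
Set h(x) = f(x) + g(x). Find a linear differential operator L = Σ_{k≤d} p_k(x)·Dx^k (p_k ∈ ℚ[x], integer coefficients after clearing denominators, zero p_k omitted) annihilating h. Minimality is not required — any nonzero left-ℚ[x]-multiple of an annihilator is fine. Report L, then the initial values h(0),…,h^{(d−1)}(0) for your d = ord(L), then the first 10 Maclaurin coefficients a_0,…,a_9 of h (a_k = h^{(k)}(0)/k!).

f: a_k = 4, 6, -9/2, 27/4, -405/32, 1701/64, -15309/256, 72171/512, -2814669/8192, 14073345/16384, …
g: a_k = 0, 2, -2, 8/3, -4, 32/5, -32/3, 128/7, -32, 512/9, …
f+g: L₀ = lclm(L_f,L_g), ord ≤ 1+2.
L = (-6 + 36·x)·Dx + (5 + 84·x + 180·x^2)·Dx^2 + (2 + 22·x + 72·x^2 + 72·x^3)·Dx^3  (order 3).
h: a_k = 4, 8, -13/2, 113/12, -533/32, 10553/320, -54119/768, 570733/3584, -3076813/8192, 135048713/147456, …
ICs: h(0) = 4, h′(0) = 8, h′′(0) = -13.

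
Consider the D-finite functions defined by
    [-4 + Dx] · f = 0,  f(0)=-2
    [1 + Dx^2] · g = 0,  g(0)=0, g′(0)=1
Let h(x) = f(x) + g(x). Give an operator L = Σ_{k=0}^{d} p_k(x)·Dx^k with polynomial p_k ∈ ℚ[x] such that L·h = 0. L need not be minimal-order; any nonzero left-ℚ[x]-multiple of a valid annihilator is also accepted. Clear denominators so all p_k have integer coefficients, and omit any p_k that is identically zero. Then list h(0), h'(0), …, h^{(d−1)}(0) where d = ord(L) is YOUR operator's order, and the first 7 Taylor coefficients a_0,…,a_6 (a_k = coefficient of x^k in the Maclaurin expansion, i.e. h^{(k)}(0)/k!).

L = -4 + Dx - 4·Dx^2 + Dx^3  (order 3).
h: a_k = -2, -7, -16, -43/2, -64/3, -2047/120, -512/45, …
ICs: h(0) = -2, h′(0) = -7, h′′(0) = -32.

f: a_k = -2, -8, -16, -64/3, -64/3, -256/15, -512/45, …
g: a_k = 0, 1, 0, -1/6, 0, 1/120, 0, …
L₀ := lclm(L_f,L_g); ord L₀ ≤ 1+2.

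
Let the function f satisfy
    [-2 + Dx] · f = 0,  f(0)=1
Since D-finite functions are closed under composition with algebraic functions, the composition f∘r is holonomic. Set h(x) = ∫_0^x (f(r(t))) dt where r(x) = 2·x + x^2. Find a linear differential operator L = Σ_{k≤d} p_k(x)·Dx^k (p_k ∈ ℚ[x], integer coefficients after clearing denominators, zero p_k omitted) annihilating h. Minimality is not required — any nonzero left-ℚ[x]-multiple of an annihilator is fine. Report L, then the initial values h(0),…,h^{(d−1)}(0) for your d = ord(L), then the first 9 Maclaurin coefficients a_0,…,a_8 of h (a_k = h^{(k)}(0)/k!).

f: a_k = 1, 2, 2, 4/3, 2/3, 4/15, 4/45, 8/315, 2/315, …
Substitute x→r, Dx→(1/r')Dx; clear ⇒ L₀.
∫: right-multiply L₀ by Dx.
L = (-4 - 4·x)·Dx + Dx^2  (order 2).
h: a_k = 0, 1, 2, 10/3, 14/3, 86/15, 284/45, 1996/315, 370/63, …
ICs: h(0) = 0, h′(0) = 1.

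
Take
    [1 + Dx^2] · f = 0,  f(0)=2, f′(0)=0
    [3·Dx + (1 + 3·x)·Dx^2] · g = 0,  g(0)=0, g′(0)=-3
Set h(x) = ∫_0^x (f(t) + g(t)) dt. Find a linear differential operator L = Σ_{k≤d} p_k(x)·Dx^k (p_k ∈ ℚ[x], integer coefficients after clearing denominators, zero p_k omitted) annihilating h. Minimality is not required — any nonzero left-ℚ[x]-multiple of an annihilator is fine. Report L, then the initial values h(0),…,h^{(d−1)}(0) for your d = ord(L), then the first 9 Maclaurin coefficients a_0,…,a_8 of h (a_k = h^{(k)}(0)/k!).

L = (165 + 18·x + 27·x^2)·Dx^2 + (19 + 63·x + 27·x^2 + 27·x^3)·Dx^3 + (165 + 18·x + 27·x^2)·Dx^4 + (19 + 63·x + 27·x^2 + 27·x^3)·Dx^5  (order 5).
h: a_k = 0, 2, -3/2, 7/6, -9/4, 61/15, -81/10, 43739/2520, -2187/56, …
ICs: h(0) = 0, h′(0) = 2, h′′(0) = -3, h′′′(0) = 7, h′′′′(0) = -54.

f: a_k = 2, 0, -1, 0, 1/12, 0, -1/360, 0, 1/20160, …
g: a_k = 0, -3, 9/2, -9, 81/4, -243/5, 243/2, -2187/7, 6561/8, …
Sum ⇒ L₀ = lclm(L_f,L_g) in ℚ(x)⟨Dx⟩.
∫: right-multiply L₀ by Dx.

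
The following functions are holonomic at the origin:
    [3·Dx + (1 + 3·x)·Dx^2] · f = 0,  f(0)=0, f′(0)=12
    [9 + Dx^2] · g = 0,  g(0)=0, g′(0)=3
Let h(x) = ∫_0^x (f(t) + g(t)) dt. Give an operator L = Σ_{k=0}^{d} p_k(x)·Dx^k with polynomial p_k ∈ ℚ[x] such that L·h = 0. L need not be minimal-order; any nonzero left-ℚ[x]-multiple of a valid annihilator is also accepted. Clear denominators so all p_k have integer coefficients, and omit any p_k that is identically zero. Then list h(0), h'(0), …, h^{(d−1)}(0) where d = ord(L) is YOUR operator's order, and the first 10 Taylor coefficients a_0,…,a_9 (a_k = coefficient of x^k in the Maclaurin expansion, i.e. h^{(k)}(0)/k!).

f: a_k = 0, 12, -18, 36, -81, 972/5, -486, 8748/7, -6561/2, 8748, …
g: a_k = 0, 3, 0, -9/2, 0, 81/40, 0, -243/560, 0, 243/4480, …
Sum ⇒ L₀ = lclm(L_f,L_g) in ℚ(x)⟨Dx⟩.
h=∫₀ˣh₀: take L = L₀·Dx.
L = (63 + 54·x + 81·x^2)·Dx^2 + (9 + 45·x + 81·x^2 + 81·x^3)·Dx^3 + (7 + 6·x + 9·x^2)·Dx^4 + (1 + 5·x + 9·x^2 + 9·x^3)·Dx^5  (order 5).
h: a_k = 0, 0, 15/2, -6, 63/8, -81/5, 2619/80, -486/7, 699597/4480, -729/2, …
ICs: h(0) = 0, h′(0) = 0, h′′(0) = 15, h′′′(0) = -36, h′′′′(0) = 189.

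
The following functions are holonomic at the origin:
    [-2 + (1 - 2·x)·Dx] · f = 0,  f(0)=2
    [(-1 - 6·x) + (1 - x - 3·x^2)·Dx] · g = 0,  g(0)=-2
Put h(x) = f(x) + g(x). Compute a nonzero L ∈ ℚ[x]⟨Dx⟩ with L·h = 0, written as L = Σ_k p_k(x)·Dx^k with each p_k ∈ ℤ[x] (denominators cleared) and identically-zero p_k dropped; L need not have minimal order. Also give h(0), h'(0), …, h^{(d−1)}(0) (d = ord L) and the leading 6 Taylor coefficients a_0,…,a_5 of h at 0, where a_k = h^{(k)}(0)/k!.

f: a_k = 2, 4, 8, 16, 32, 64, …
g: a_k = -2, -2, -8, -14, -38, -80, …
h₀=f+g: left-lcm gives L₀, ord ≤ 2.
L = (8 - 36·x + 108·x^2 - 72·x^3) + (-2·x - 54·x^2 + 192·x^3 - 144·x^4)·Dx + (-1 + 9·x - 23·x^2 + 6·x^3 + 42·x^4 - 36·x^5)·Dx^2  (order 2).
h: a_k = 0, 2, 0, 2, -6, -16, …
ICs: h(0) = 0, h′(0) = 2.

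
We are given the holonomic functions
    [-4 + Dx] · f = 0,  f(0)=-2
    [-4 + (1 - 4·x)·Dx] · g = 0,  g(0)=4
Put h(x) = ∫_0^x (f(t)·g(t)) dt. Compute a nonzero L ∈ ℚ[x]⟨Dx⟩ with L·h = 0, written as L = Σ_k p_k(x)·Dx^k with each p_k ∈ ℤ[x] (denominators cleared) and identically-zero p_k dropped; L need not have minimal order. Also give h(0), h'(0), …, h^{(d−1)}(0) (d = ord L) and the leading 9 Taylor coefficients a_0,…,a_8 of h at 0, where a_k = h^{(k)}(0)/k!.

f: a_k = -2, -8, -16, -64/3, -64/3, -256/15, -512/45, -2048/315, -1024/315, …
g: a_k = 4, 16, 64, 256, 1024, 4096, 16384, 65536, 262144, …
L₀ := L_f ⊗_s L_g (sym. prod.), ord ≤ 1.
h=∫₀ˣh₀: take L = L₀·Dx.
L = (8 - 16·x)·Dx + (-1 + 4·x)·Dx^2  (order 2).
h: a_k = 0, -8, -32, -320/3, -1024/3, -3328/3, -166912/45, -4007936/315, -2805760/63, …
ICs: h(0) = 0, h′(0) = -8.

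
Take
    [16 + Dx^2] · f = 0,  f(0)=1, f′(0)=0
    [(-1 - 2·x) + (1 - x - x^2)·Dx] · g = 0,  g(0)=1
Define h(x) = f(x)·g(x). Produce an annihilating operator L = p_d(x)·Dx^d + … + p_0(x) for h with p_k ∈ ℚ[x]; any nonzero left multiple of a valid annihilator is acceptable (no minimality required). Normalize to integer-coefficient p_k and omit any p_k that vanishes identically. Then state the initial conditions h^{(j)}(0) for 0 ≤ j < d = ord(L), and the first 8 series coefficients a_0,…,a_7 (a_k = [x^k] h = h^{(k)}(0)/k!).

L = (-14 + 16·x + 16·x^2) + (2 + 4·x)·Dx + (-1 + x + x^2)·Dx^2  (order 2).
h: a_k = 1, 1, -6, -5, -1/3, -16/3, -511/45, -751/45, …
ICs: h(0) = 1, h′(0) = 1.

f: a_k = 1, 0, -8, 0, 32/3, 0, -256/45, 0, …
g: a_k = 1, 1, 2, 3, 5, 8, 13, 21, …
Sym-product of L_f,L_g gives L₀ (≤ ord 2).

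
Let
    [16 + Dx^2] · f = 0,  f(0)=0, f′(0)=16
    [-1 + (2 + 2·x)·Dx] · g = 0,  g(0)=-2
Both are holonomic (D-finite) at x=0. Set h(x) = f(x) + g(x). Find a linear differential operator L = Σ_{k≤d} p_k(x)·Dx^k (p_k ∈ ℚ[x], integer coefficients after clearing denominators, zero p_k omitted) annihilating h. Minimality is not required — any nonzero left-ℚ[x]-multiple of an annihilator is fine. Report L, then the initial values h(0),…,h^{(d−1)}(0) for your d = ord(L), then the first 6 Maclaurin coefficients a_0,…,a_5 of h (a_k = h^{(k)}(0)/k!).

f: a_k = 0, 16, 0, -128/3, 0, 512/15, …
g: a_k = -2, -1, 1/4, -1/8, 5/64, -7/128, …
h₀=f+g: left-lcm gives L₀, ord ≤ 3.
L = (-1072 - 2048·x - 1024·x^2) + (2016 + 6112·x + 6144·x^2 + 2048·x^3)·Dx + (-67 - 128·x - 64·x^2)·Dx^2 + (126 + 382·x + 384·x^2 + 128·x^3)·Dx^3  (order 3).
h: a_k = -2, 15, 1/4, -1027/24, 5/64, 65431/1920, …
ICs: h(0) = -2, h′(0) = 15, h′′(0) = 1/2.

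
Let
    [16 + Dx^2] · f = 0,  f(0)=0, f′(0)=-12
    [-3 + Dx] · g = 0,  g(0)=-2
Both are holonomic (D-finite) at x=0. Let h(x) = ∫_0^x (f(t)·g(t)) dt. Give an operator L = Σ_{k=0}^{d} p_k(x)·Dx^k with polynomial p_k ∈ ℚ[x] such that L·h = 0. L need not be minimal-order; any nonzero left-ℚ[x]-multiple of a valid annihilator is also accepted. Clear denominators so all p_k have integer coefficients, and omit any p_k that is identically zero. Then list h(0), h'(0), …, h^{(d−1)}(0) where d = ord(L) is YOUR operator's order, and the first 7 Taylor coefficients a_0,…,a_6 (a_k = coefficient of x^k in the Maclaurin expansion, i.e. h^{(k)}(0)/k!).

f: a_k = 0, -12, 0, 32, 0, -128/5, 0, …
g: a_k = -2, -6, -9, -9, -27/4, -81/20, -81/40, …
Product ⇒ symmetric product L₀, ord ≤ 2.
Integrate: L := L₀·Dx.
L = 25·Dx - 6·Dx^2 + Dx^3  (order 3).
h: a_k = 0, 0, 12, 24, 11, -84/5, -779/30, …
ICs: h(0) = 0, h′(0) = 0, h′′(0) = 24.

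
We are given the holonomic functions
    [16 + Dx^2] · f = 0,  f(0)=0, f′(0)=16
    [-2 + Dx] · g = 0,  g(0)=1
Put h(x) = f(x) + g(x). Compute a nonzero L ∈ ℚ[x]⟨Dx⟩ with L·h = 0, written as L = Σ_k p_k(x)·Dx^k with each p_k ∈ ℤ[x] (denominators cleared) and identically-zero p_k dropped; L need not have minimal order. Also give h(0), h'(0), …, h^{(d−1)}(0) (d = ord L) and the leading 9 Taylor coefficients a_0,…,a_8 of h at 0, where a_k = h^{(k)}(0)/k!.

L = -32 + 16·Dx - 2·Dx^2 + Dx^3  (order 3).
h: a_k = 1, 18, 2, -124/3, 2/3, 172/5, 4/45, -584/45, 2/315, …
ICs: h(0) = 1, h′(0) = 18, h′′(0) = 4.

f: a_k = 0, 16, 0, -128/3, 0, 512/15, 0, -4096/315, 0, …
g: a_k = 1, 2, 2, 4/3, 2/3, 4/15, 4/45, 8/315, 2/315, …
f+g: L₀ = lclm(L_f,L_g), ord ≤ 2+1.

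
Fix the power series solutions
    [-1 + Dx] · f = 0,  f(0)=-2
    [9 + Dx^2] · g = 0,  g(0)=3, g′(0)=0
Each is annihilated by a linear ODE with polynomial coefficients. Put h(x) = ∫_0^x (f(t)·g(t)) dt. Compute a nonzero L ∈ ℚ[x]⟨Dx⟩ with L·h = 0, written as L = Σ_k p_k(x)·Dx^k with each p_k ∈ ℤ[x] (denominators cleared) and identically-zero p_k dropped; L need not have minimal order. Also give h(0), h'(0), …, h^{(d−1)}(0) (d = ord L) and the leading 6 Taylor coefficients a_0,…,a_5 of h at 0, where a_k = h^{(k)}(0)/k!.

f: a_k = -2, -2, -1, -1/3, -1/12, -1/60, …
g: a_k = 3, 0, -27/2, 0, 81/8, 0, …
Sym-product of L_f,L_g gives L₀ (≤ ord 2).
∫: right-multiply L₀ by Dx.
L = 10·Dx - 2·Dx^2 + Dx^3  (order 3).
h: a_k = 0, -6, -3, 8, 13/2, -7/5, …
ICs: h(0) = 0, h′(0) = -6, h′′(0) = -6.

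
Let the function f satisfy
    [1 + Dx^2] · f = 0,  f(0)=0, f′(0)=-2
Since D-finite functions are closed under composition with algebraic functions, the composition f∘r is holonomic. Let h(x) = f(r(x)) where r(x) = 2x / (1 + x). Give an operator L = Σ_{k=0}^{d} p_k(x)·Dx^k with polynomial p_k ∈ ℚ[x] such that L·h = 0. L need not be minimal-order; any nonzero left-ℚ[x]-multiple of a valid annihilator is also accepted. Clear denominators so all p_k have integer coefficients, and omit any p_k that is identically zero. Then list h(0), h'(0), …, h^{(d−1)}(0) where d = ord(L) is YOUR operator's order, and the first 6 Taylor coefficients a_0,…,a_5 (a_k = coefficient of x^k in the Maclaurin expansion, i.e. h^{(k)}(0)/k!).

L = 4 + (2 + 6·x + 6·x^2 + 2·x^3)·Dx + (1 + 4·x + 6·x^2 + 4·x^3 + x^4)·Dx^2  (order 2).
h: a_k = 0, -4, 4, -4/3, -4, 172/15, …
ICs: h(0) = 0, h′(0) = -4.

f: a_k = 0, -2, 0, 1/3, 0, -1/60, …
f∘r: x↦r, Dx↦Dx/r' in L_f ⇒ L₀.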